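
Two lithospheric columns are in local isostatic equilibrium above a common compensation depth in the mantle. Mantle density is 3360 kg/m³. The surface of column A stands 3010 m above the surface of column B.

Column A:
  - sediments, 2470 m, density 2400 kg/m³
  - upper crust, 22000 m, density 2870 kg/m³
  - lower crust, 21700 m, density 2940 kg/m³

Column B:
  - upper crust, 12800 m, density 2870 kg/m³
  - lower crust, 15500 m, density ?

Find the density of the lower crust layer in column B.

Take the compensation level at the base of the deeper column (depth z_c below the surface of column A) and equate Σ ρ_i t_i down to z_c; mantle fills any gap and the z_c terms cancel.
Column A: 2470×2400 + 22000×2870 + 21700×2940 + (z_c − 46170)×3360
Column B: 3010×0 + 12800×2870 + 15500×ρ + (z_c − 3010 − 28300)×3360
The z_c×3360 term appears on both sides and cancels. Collect the known terms of each column as K = Σ(ρt)_known − 3360 × (depth of known layers): K_A = 132866000 − 3360×46170 = −22265200; K_B = 36736000 − 3360×(3010 + 28300) = −68465600.
Balance: K_A = K_B + 15500×ρ, so ρ = (K_A − K_B)/15500 = 46200400/15500 = 2980 kg/m³.

2980 kg/m³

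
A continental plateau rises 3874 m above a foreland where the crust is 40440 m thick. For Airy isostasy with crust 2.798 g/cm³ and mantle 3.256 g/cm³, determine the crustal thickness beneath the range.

Root depth r = h ρ_c / (ρ_m − ρ_c) = 3874 m × 2.798 / 0.458 = 23670 m.
Total thickness = T + h + r = 40440 m + 3874 m + 23670 m = 68000 m.

68000 m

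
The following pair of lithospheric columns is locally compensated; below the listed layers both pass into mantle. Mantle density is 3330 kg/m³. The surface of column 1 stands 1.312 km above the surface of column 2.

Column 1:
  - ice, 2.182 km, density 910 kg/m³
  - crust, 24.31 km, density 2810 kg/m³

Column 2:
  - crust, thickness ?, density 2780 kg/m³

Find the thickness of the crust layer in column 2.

Take the compensation level at the base of the deeper column (depth z_c below the surface of column 1) and equate Σ ρ_i t_i down to z_c; mantle fills any gap and the z_c terms cancel.
Column 1: 2.182×910 + 24.31×2810 + (z_c − 26.492)×3330
Column 2: 1.312×0 + x×2780 + (z_c − 1.312 − 0 − x)×3330
The z_c×3330 term appears on both sides and cancels. Collect the known terms of each column as K = Σ(ρt)_known − 3330 × (depth of known layers): K_1 = 70296.72 − 3330×26.492 = −17921.64; K_2 = 0 − 3330×(1.312 + 0) = −4368.96.
Balance: K_1 = K_2 − x×(3330 − 2780), so x = (K_2 − K_1)/(3330 − 2780) = 13552.7/550 = 24.6 km.

24.6 km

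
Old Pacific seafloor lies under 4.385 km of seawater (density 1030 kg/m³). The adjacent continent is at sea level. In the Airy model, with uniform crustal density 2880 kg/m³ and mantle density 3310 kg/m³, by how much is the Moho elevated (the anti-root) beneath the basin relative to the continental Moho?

18.9 km

Equating mass per unit area of the two columns: replacing crust with seawater at the top is compensated by replacing crust with mantle at the base: d (ρ_c − ρ_w) = a (ρ_m − ρ_c).
a = d (ρ_c − ρ_w)/(ρ_m − ρ_c) = 4.385 km × 1850/430 = 18.9 km.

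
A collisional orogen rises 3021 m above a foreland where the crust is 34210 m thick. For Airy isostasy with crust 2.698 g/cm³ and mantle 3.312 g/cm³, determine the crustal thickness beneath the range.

Root depth r = h ρ_c / (ρ_m − ρ_c) = 3021 m × 2.698 / 0.614 = 13270 m.
Total thickness = T + h + r = 34210 m + 3021 m + 13270 m = 50500 m.

50500 m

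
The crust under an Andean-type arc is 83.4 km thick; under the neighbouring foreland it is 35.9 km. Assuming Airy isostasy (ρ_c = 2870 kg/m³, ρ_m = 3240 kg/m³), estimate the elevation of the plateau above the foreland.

5.42 km

Excess crust Δ = 83.4 km − 35.9 km = 47.5 km, split between elevation h and root r with h + r = Δ.
Airy balance ρ_c h = (ρ_m − ρ_c) r gives r = h ρ_c/(ρ_m − ρ_c), so h (1 + ρ_c/(ρ_m − ρ_c)) = Δ, i.e. h = Δ (ρ_m − ρ_c)/ρ_m.
h = 47.5 km × 370/3240 = 5.42 km.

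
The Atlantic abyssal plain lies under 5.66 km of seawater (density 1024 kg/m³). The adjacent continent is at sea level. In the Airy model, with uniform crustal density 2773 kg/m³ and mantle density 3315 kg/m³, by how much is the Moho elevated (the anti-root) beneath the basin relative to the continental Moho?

Balancing pressure at the compensation depth: replacing crust with seawater at the top is compensated by replacing crust with mantle at the base: d (ρ_c − ρ_w) = a (ρ_m − ρ_c).
a = d (ρ_c − ρ_w)/(ρ_m − ρ_c) = 5.66 km × 1749/542 = 18.3 km.

18.3 km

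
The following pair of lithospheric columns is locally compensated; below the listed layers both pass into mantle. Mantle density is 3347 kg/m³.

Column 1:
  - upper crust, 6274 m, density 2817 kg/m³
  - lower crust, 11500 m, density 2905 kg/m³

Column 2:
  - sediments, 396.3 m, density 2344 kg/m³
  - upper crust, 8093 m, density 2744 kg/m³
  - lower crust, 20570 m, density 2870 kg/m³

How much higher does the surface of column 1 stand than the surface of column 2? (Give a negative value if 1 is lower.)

−2000 m

For any compensation level in the mantle, the mantle terms cancel and isostasy reduces to e = (Σt_1 − Σt_2) − (Σ(ρt)_1 − Σ(ρt)_2) / ρ_m.
Σt_1 = 17774 m; Σt_2 = 29059.3 m; Σ(ρt)_1 = 51081358; Σ(ρt)_2 = 82172019.2 (in m·kg/m³).
e = (17774 − 29059.3) − (51081358 − 82172019.2) / 3347 = −2000 m.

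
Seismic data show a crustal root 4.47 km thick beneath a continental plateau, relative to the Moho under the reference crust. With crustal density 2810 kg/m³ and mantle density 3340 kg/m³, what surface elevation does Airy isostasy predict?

For local isostatic compensation: ρ_c h = (ρ_m − ρ_c) r.
h = r (ρ_m − ρ_c) / ρ_c = 4.47 km × (3340 − 2810) / 2810 = 0.843 km.

0.843 km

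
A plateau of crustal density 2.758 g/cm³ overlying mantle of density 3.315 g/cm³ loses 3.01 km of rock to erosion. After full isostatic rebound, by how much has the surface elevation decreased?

0.506 km

Rebound u = e ρ_c/ρ_m = 3.01 km × 2.758/3.315 = 2.504 km.
Net surface drop = e − u = 3.01 km − 2.504 km = e (ρ_m − ρ_c)/ρ_m = 0.506 km.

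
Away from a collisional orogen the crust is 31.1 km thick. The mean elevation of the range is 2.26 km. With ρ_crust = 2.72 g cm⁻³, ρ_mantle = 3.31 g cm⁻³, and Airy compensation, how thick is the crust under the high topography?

43.8 km

Root depth r = h ρ_c / (ρ_m − ρ_c) = 2.26 km × 2.72 / 0.59 = 10.42 km.
Total thickness = T + h + r = 31.1 km + 2.26 km + 10.42 km = 43.8 km.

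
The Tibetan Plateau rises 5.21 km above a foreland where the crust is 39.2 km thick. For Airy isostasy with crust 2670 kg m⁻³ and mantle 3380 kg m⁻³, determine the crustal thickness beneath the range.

Root depth r = h ρ_c / (ρ_m − ρ_c) = 5.21 km × 2670 / 710 = 19.59 km.
Total thickness = T + h + r = 39.2 km + 5.21 km + 19.59 km = 64 km.

64 km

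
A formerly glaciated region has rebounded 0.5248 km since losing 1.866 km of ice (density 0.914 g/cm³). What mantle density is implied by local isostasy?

ρ_m = ρ_ice t / u = 0.914 × 1.866 km/0.5248 km = 3.25 g/cm³.

3.25 g/cm³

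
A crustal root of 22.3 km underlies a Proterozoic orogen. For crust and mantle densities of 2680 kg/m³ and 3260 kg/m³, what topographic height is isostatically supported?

Isostatic balance requires: ρ_c h = (ρ_m − ρ_c) r.
h = r (ρ_m − ρ_c) / ρ_c = 22.3 km × (3260 − 2680) / 2680 = 4.83 km.

4.83 km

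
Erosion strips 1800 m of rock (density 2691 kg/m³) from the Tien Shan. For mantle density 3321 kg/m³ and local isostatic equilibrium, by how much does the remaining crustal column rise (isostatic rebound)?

Unloading: uplift u = e ρ_c/ρ_m = 1800 m × 2691/3321 = 1460 m.

1460 m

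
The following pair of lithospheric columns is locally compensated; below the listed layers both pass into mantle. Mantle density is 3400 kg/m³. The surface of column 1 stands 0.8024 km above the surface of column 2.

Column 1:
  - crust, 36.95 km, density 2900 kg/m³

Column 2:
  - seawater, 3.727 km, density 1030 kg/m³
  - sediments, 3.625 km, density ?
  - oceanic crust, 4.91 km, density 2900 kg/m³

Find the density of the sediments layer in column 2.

2170 kg/m³

Take the compensation level at the base of the deeper column (depth z_c below the surface of column 1) and equate Σ ρ_i t_i down to z_c; mantle fills any gap and the z_c terms cancel.
Column 1: 36.95×2900 + (z_c − 36.95)×3400
Column 2: 0.8024×0 + 3.727×1030 + 3.625×ρ + 4.91×2900 + (z_c − 0.8024 − 12.262)×3400
The z_c×3400 term appears on both sides and cancels. Collect the known terms of each column as K = Σ(ρt)_known − 3400 × (depth of known layers): K_1 = 107155 − 3400×36.95 = −18475; K_2 = 18077.81 − 3400×(0.8024 + 12.262) = −26341.15.
Balance: K_1 = K_2 + 3.625×ρ, so ρ = (K_1 − K_2)/3.625 = 7866.15/3.625 = 2170 kg/m³.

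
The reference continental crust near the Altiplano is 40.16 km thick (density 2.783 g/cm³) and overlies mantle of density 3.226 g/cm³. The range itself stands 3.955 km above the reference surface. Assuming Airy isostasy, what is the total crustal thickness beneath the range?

69 km

Root depth r = h ρ_c / (ρ_m − ρ_c) = 3.955 km × 2.783 / 0.443 = 24.85 km.
Total thickness = T + h + r = 40.16 km + 3.955 km + 24.85 km = 69 km.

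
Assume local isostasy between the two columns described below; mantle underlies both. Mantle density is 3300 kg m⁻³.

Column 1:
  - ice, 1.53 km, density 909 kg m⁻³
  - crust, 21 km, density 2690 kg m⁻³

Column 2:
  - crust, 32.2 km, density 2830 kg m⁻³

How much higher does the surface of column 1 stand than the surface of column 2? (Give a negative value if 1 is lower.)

0.404 km

For any compensation level in the mantle, the mantle terms cancel and isostasy reduces to e = (Σt_1 − Σt_2) − (Σ(ρt)_1 − Σ(ρt)_2) / ρ_m.
Σt_1 = 22.53 km; Σt_2 = 32.2 km; Σ(ρt)_1 = 57880.77; Σ(ρt)_2 = 91126 (in km·kg m⁻³).
e = (22.53 − 32.2) − (57880.77 − 91126) / 3300 = 0.404 km.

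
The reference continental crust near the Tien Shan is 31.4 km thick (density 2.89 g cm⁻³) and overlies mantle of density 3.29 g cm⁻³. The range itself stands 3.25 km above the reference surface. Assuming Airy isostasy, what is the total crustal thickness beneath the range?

Root depth r = h ρ_c / (ρ_m − ρ_c) = 3.25 km × 2.89 / 0.4 = 23.48 km.
Total thickness = T + h + r = 31.4 km + 3.25 km + 23.48 km = 58.1 km.

58.1 km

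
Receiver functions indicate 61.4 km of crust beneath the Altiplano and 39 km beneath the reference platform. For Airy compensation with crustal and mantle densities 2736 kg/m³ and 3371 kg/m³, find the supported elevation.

4.22 km

Excess crust Δ = 61.4 km − 39 km = 22.4 km, split between elevation h and root r with h + r = Δ.
Airy balance ρ_c h = (ρ_m − ρ_c) r gives r = h ρ_c/(ρ_m − ρ_c), so h (1 + ρ_c/(ρ_m − ρ_c)) = Δ, i.e. h = Δ (ρ_m − ρ_c)/ρ_m.
h = 22.4 km × 635/3371 = 4.22 km.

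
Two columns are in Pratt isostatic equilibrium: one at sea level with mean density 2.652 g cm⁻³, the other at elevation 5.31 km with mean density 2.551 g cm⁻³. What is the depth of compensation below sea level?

ρ_ref D = ρ (D + h) → D (ρ_ref − ρ) = ρ h.
D = ρ h/(ρ_ref − ρ) = 2.551 × 5.31 km/(2.652 − 2.551) = 134 km.

134 km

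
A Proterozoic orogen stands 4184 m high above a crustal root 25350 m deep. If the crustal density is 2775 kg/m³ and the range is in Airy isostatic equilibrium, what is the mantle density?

Airy balance: ρ_c h = (ρ_m − ρ_c) r → ρ_m = ρ_c (1 + h/r).
ρ_m = 2775 × (1 + 4184 m/25350 m) = 3230 kg/m³.

3230 kg/m³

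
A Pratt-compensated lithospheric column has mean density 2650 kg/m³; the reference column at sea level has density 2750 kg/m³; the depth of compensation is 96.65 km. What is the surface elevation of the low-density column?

3.65 km

ρ_ref D = ρ (D + h) → h = D (ρ_ref − ρ)/ρ.
h = 96.65 km × (2750 − 2650)/2650 = 3.65 km.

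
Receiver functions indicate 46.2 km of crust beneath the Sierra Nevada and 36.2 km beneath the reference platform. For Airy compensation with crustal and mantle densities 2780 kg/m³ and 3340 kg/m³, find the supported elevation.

Excess crust Δ = 46.2 km − 36.2 km = 10 km, split between elevation h and root r with h + r = Δ.
Airy balance ρ_c h = (ρ_m − ρ_c) r gives r = h ρ_c/(ρ_m − ρ_c), so h (1 + ρ_c/(ρ_m − ρ_c)) = Δ, i.e. h = Δ (ρ_m − ρ_c)/ρ_m.
h = 10 km × 560/3340 = 1.68 km.

1.68 km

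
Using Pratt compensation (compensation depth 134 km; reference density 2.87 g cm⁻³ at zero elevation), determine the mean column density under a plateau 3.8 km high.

Pratt balance: ρ_ref D = ρ (D + h).
ρ = ρ_ref D/(D + h) = 2.87 × 134 km/(134 km + 3.8 km) = 2.79 g cm⁻³.

2.79 g cm⁻³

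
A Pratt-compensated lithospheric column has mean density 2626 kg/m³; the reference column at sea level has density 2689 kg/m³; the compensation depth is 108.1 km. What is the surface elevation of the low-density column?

2.59 km

ρ_ref D = ρ (D + h) → h = D (ρ_ref − ρ)/ρ.
h = 108.1 km × (2689 − 2626)/2626 = 2.59 km.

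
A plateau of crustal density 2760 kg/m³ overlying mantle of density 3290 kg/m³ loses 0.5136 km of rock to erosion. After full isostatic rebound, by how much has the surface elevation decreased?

Rebound u = e ρ_c/ρ_m = 0.5136 km × 2760/3290 = 0.4309 km.
Net surface drop = e − u = 0.5136 km − 0.4309 km = e (ρ_m − ρ_c)/ρ_m = 0.0827 km.

0.0827 km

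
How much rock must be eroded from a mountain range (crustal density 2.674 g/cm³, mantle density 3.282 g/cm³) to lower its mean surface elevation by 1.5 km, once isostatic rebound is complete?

Net drop Δ = e − u = e − e ρ_c/ρ_m = e (ρ_m − ρ_c)/ρ_m.
e = Δ ρ_m/(ρ_m − ρ_c) = 1.5 km × 3.282/0.608 = 8.1 km.

8.1 km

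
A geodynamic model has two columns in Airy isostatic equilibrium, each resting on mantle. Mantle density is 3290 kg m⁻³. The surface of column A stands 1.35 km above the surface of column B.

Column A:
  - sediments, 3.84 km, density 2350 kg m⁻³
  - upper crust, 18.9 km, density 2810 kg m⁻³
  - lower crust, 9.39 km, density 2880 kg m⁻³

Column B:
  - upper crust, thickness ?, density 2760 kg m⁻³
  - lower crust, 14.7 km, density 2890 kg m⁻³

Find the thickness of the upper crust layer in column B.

Take the compensation level at the base of the deeper column (depth z_c below the surface of column A) and equate Σ ρ_i t_i down to z_c; mantle fills any gap and the z_c terms cancel.
Column A: 3.84×2350 + 18.9×2810 + 9.39×2880 + (z_c − 32.13)×3290
Column B: 1.35×0 + x×2760 + 14.7×2890 + (z_c − 1.35 − 14.7 − x)×3290
The z_c×3290 term appears on both sides and cancels. Collect the known terms of each column as K = Σ(ρt)_known − 3290 × (depth of known layers): K_A = 89176.2 − 3290×32.13 = −16531.5; K_B = 42483 − 3290×(1.35 + 14.7) = −10321.5.
Balance: K_A = K_B − x×(3290 − 2760), so x = (K_B − K_A)/(3290 − 2760) = 6210/530 = 11.7 km.

11.7 km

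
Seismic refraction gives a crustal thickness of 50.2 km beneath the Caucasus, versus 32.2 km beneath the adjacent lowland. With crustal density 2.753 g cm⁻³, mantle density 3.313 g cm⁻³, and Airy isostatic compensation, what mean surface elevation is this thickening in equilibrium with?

3.04 km

Excess crust Δ = 50.2 km − 32.2 km = 18 km, split between elevation h and root r with h + r = Δ.
Airy balance ρ_c h = (ρ_m − ρ_c) r gives r = h ρ_c/(ρ_m − ρ_c), so h (1 + ρ_c/(ρ_m − ρ_c)) = Δ, i.e. h = Δ (ρ_m − ρ_c)/ρ_m.
h = 18 km × 0.56/3.313 = 3.04 km.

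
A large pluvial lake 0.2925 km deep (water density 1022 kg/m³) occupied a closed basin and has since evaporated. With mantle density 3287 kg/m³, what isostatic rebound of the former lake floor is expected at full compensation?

u = d ρ_w/ρ_m = 0.2925 km × 1022/3287 = 0.0909 km.

0.0909 km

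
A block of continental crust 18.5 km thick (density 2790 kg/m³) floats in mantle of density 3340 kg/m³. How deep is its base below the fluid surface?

15.5 km

Draft d = t ρ_obj/ρ_fluid = 18.5 km × 2790/3340 = 15.5 km.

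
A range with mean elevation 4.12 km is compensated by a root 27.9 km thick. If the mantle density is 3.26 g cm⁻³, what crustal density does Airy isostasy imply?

2.84 g cm⁻³

ρ_c h = (ρ_m − ρ_c) r → ρ_c (h + r) = ρ_m r → ρ_c = ρ_m r / (h + r).
ρ_c = 3.26 × 27.9 km / (4.12 km + 27.9 km) = 2.84 g cm⁻³.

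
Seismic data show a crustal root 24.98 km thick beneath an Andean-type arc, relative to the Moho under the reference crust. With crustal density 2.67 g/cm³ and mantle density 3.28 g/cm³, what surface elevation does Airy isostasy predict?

5.71 km

Equating mass per unit area of the two columns: ρ_c h = (ρ_m − ρ_c) r.
h = r (ρ_m − ρ_c) / ρ_c = 24.98 km × (3.28 − 2.67) / 2.67 = 5.71 km.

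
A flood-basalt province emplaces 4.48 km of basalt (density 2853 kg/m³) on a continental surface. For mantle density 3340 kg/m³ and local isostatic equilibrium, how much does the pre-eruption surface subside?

3.83 km

Subaerial loading: s = t ρ_load / ρ_m.
s = 4.48 km × 2853/3340 = 3.83 km.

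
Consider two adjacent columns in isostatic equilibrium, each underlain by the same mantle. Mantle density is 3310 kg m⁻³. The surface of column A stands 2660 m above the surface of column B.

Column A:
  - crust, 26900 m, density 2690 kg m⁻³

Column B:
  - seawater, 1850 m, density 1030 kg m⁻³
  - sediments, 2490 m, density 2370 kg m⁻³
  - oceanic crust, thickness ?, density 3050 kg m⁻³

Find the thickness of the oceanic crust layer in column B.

5060 m

Take the compensation level at the base of the deeper column (depth z_c below the surface of column A) and equate Σ ρ_i t_i down to z_c; mantle fills any gap and the z_c terms cancel.
Column A: 26900×2690 + (z_c − 26900)×3310
Column B: 2660×0 + 1850×1030 + 2490×2370 + x×3050 + (z_c − 2660 − 4340 − x)×3310
The z_c×3310 term appears on both sides and cancels. Collect the known terms of each column as K = Σ(ρt)_known − 3310 × (depth of known layers): K_A = 72361000 − 3310×26900 = −16678000; K_B = 7806800 − 3310×(2660 + 4340) = −15363200.
Balance: K_A = K_B − x×(3310 − 3050), so x = (K_B − K_A)/(3310 − 3050) = 1314800/260 = 5060 m.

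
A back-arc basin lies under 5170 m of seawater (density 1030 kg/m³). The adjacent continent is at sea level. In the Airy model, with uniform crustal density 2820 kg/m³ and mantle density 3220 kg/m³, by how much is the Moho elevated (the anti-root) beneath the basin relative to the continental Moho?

For local isostatic compensation: replacing crust with seawater at the top is compensated by replacing crust with mantle at the base: d (ρ_c − ρ_w) = a (ρ_m − ρ_c).
a = d (ρ_c − ρ_w)/(ρ_m − ρ_c) = 5170 m × 1790/400 = 23100 m.

23100 m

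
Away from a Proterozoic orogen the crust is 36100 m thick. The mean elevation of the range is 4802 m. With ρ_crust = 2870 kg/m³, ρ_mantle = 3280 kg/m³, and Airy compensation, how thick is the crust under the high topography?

Root depth r = h ρ_c / (ρ_m − ρ_c) = 4802 m × 2870 / 410 = 33610 m.
Total thickness = T + h + r = 36100 m + 4802 m + 33610 m = 74500 m.

74500 m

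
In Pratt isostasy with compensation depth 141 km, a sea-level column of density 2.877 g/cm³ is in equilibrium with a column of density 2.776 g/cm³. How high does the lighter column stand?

5.13 km

ρ_ref D = ρ (D + h) → h = D (ρ_ref − ρ)/ρ.
h = 141 km × (2.877 − 2.776)/2.776 = 5.13 km.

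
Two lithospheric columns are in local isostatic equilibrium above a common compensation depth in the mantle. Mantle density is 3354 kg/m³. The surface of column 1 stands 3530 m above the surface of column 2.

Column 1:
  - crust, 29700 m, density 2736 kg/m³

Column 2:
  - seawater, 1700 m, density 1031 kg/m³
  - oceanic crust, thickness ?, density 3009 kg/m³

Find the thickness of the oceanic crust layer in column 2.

Take the compensation level at the base of the deeper column (depth z_c below the surface of column 1) and equate Σ ρ_i t_i down to z_c; mantle fills any gap and the z_c terms cancel.
Column 1: 29700×2736 + (z_c − 29700)×3354
Column 2: 3530×0 + 1700×1031 + x×3009 + (z_c − 3530 − 1700 − x)×3354
The z_c×3354 term appears on both sides and cancels. Collect the known terms of each column as K = Σ(ρt)_known − 3354 × (depth of known layers): K_1 = 81259200 − 3354×29700 = −18354600; K_2 = 1752700 − 3354×(3530 + 1700) = −15788720.
Balance: K_1 = K_2 − x×(3354 − 3009), so x = (K_2 − K_1)/(3354 − 3009) = 2565880/345 = 7440 m.

7440 m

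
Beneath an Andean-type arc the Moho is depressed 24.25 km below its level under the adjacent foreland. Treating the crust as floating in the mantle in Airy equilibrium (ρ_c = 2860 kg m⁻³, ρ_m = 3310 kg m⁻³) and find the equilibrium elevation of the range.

3.82 km

In Airy isostatic equilibrium: ρ_c h = (ρ_m − ρ_c) r.
h = r (ρ_m − ρ_c) / ρ_c = 24.25 km × (3310 − 2860) / 2860 = 3.82 km.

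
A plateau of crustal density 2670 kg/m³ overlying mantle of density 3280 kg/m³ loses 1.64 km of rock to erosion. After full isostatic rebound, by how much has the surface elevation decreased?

0.305 km

Rebound u = e ρ_c/ρ_m = 1.64 km × 2670/3280 = 1.335 km.
Net surface drop = e − u = 1.64 km − 1.335 km = e (ρ_m − ρ_c)/ρ_m = 0.305 km.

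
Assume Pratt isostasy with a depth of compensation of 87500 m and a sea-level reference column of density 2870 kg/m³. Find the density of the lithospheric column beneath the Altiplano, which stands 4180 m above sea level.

Pratt balance: ρ_ref D = ρ (D + h).
ρ = ρ_ref D/(D + h) = 2870 × 87500 m/(87500 m + 4180 m) = 2740 kg/m³.

2740 kg/m³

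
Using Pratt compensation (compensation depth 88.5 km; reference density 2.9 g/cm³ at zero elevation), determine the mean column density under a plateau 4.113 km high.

Pratt balance: ρ_ref D = ρ (D + h).
ρ = ρ_ref D/(D + h) = 2.9 × 88.5 km/(88.5 km + 4.113 km) = 2.77 g/cm³.

2.77 g/cm³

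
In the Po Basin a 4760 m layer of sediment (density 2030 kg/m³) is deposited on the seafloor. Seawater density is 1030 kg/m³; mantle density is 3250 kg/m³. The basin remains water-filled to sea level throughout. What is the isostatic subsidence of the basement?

Submarine loading: the sediment displaces seawater, and the subsidence is in turn flooded, so s (ρ_m − ρ_w) = t (ρ_sed − ρ_w).
s = 4760 m × (2030 − 1030) / (3250 − 1030) = 2140 m.

2140 m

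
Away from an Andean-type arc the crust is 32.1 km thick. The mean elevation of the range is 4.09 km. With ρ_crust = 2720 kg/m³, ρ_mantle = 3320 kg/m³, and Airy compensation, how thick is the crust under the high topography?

54.7 km

Root depth r = h ρ_c / (ρ_m − ρ_c) = 4.09 km × 2720 / 600 = 18.54 km.
Total thickness = T + h + r = 32.1 km + 4.09 km + 18.54 km = 54.7 km.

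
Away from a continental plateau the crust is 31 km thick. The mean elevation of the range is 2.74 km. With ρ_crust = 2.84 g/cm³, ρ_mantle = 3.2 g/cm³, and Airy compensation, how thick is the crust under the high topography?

55.4 km

Root depth r = h ρ_c / (ρ_m − ρ_c) = 2.74 km × 2.84 / 0.36 = 21.62 km.
Total thickness = T + h + r = 31 km + 2.74 km + 21.62 km = 55.4 km.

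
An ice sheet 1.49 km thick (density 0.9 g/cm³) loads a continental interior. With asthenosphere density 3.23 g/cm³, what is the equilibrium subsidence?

0.415 km

Isostatic balance requires: the ice load ρ_ice t is balanced by mantle displaced below, ρ_m s.
s = t ρ_ice / ρ_m = 1.49 km × 0.9/3.23 = 0.415 km.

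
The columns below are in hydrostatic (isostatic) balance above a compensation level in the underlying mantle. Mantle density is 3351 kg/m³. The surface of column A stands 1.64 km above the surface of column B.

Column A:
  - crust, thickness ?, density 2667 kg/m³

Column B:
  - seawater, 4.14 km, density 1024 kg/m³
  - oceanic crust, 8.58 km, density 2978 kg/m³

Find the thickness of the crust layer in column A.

Take the compensation level at the base of the deeper column (depth z_c below the surface of column A) and equate Σ ρ_i t_i down to z_c; mantle fills any gap and the z_c terms cancel.
Column A: x×2667 + (z_c − 0 − x)×3351
Column B: 1.64×0 + 4.14×1024 + 8.58×2978 + (z_c − 1.64 − 12.72)×3351
The z_c×3351 term appears on both sides and cancels. Collect the known terms of each column as K = Σ(ρt)_known − 3351 × (depth of known layers): K_A = 0 − 3351×0 = 0; K_B = 29790.6 − 3351×(1.64 + 12.72) = −18329.76.
Balance: K_A − x×(3351 − 2667) = K_B, so x = (K_A − K_B)/(3351 − 2667) = 18329.8/684 = 26.8 km.

26.8 km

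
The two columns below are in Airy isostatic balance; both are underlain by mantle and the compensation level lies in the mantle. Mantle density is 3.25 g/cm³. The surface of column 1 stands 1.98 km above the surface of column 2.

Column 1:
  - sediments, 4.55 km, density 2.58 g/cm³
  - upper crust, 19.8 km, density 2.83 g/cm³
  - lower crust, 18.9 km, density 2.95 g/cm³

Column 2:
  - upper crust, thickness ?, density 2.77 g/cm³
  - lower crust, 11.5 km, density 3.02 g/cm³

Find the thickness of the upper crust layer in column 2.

16.6 km

Take the compensation level at the base of the deeper column (depth z_c below the surface of column 1) and equate Σ ρ_i t_i down to z_c; mantle fills any gap and the z_c terms cancel.
Column 1: 4.55×2.58 + 19.8×2.83 + 18.9×2.95 + (z_c − 43.25)×3.25
Column 2: 1.98×0 + x×2.77 + 11.5×3.02 + (z_c − 1.98 − 11.5 − x)×3.25
The z_c×3.25 term appears on both sides and cancels. Collect the known terms of each column as K = Σ(ρt)_known − 3.25 × (depth of known layers): K_1 = 123.528 − 3.25×43.25 = −17.0345; K_2 = 34.73 − 3.25×(1.98 + 11.5) = −9.08.
Balance: K_1 = K_2 − x×(3.25 − 2.77), so x = (K_2 − K_1)/(3.25 − 2.77) = 7.9545/0.48 = 16.6 km.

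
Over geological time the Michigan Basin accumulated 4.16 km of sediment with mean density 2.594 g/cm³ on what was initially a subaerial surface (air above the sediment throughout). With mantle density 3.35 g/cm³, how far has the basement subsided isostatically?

Subaerial load: s = t ρ_sed / ρ_m = 4.16 km × 2.594/3.35 = 3.22 km.

3.22 km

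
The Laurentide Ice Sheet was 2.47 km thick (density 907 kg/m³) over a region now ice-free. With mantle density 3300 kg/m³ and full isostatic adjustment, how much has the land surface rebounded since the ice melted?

Removing the load lets mantle flow back in; uplift u satisfies ρ_ice t = ρ_m u.
u = t ρ_ice/ρ_m = 2.47 km × 907/3300 = 0.679 km.

0.679 km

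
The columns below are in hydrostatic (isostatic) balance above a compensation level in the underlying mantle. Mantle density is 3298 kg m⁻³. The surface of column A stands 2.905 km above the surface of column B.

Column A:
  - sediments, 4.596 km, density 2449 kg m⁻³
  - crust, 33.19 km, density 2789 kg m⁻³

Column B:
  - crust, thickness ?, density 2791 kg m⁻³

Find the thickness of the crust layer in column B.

22.1 km

Take the compensation level at the base of the deeper column (depth z_c below the surface of column A) and equate Σ ρ_i t_i down to z_c; mantle fills any gap and the z_c terms cancel.
Column A: 4.596×2449 + 33.19×2789 + (z_c − 37.786)×3298
Column B: 2.905×0 + x×2791 + (z_c − 2.905 − 0 − x)×3298
The z_c×3298 term appears on both sides and cancels. Collect the known terms of each column as K = Σ(ρt)_known − 3298 × (depth of known layers): K_A = 103822.514 − 3298×37.786 = −20795.714; K_B = 0 − 3298×(2.905 + 0) = −9580.69.
Balance: K_A = K_B − x×(3298 − 2791), so x = (K_B − K_A)/(3298 − 2791) = 11215/507 = 22.1 km.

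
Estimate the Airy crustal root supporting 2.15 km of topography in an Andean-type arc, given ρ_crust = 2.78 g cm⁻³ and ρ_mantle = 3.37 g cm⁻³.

Equating mass per unit area of the two columns: the weight of the topography is balanced by the buoyancy of the root, ρ_c h = (ρ_m − ρ_c) r.
r = h · ρ_c / (ρ_m − ρ_c) = 2.15 km × 2.78 / (3.37 − 2.78) = 10.1 km.

10.1 km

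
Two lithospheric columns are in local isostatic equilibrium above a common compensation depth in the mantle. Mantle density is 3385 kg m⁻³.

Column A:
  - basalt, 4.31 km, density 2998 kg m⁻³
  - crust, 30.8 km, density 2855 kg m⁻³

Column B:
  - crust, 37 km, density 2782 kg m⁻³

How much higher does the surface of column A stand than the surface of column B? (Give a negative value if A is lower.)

For any compensation level in the mantle, the mantle terms cancel and isostasy reduces to e = (Σt_A − Σt_B) − (Σ(ρt)_A − Σ(ρt)_B) / ρ_m.
Σt_A = 35.11 km; Σt_B = 37 km; Σ(ρt)_A = 100855.38; Σ(ρt)_B = 102934 (in km·kg m⁻³).
e = (35.11 − 37) − (100855.38 − 102934) / 3385 = −1.28 km.

−1.28 km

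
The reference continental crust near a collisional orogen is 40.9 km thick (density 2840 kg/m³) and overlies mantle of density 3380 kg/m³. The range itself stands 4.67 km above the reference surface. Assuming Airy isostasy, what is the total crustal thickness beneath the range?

Root depth r = h ρ_c / (ρ_m − ρ_c) = 4.67 km × 2840 / 540 = 24.56 km.
Total thickness = T + h + r = 40.9 km + 4.67 km + 24.56 km = 70.1 km.

70.1 km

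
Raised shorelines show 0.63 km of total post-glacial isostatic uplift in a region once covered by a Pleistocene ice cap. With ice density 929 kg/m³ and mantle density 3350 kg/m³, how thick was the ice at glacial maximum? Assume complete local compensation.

u = t ρ_ice/ρ_m → t = u ρ_m/ρ_ice = 0.63 km × 3350/929 = 2.27 km.

2.27 km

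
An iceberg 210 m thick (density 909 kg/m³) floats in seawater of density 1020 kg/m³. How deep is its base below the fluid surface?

Draft d = t ρ_obj/ρ_fluid = 210 m × 909/1020 = 187 m.

187 m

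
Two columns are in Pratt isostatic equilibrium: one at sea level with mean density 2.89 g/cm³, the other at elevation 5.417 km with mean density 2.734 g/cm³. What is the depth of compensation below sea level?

94.9 km

ρ_ref D = ρ (D + h) → D (ρ_ref − ρ) = ρ h.
D = ρ h/(ρ_ref − ρ) = 2.734 × 5.417 km/(2.89 − 2.734) = 94.9 km.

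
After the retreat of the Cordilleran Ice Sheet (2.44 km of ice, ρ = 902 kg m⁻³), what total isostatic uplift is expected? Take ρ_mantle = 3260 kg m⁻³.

Removing the load lets mantle flow back in; uplift u satisfies ρ_ice t = ρ_m u.
u = t ρ_ice/ρ_m = 2.44 km × 902/3260 = 0.675 km.

0.675 km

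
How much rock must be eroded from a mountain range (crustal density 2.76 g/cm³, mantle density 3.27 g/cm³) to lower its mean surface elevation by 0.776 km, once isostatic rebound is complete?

4.98 km

Net drop Δ = e − u = e − e ρ_c/ρ_m = e (ρ_m − ρ_c)/ρ_m.
e = Δ ρ_m/(ρ_m − ρ_c) = 0.776 km × 3.27/0.51 = 4.98 km.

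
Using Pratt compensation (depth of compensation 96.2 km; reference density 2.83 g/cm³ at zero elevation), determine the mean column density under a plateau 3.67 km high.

Pratt balance: ρ_ref D = ρ (D + h).
ρ = ρ_ref D/(D + h) = 2.83 × 96.2 km/(96.2 km + 3.67 km) = 2.73 g/cm³.

2.73 g/cm³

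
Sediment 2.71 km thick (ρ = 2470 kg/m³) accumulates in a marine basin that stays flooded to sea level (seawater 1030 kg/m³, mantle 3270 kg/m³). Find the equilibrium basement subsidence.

1.74 km

Submarine loading: the sediment displaces seawater, and the subsidence is in turn flooded, so s (ρ_m − ρ_w) = t (ρ_sed − ρ_w).
s = 2.71 km × (2470 − 1030) / (3270 − 1030) = 1.74 km.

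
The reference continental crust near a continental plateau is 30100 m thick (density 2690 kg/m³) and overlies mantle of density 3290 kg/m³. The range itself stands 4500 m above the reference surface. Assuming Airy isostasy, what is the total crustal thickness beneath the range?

54800 m

Root depth r = h ρ_c / (ρ_m − ρ_c) = 4500 m × 2690 / 600 = 20180 m.
Total thickness = T + h + r = 30100 m + 4500 m + 20180 m = 54800 m.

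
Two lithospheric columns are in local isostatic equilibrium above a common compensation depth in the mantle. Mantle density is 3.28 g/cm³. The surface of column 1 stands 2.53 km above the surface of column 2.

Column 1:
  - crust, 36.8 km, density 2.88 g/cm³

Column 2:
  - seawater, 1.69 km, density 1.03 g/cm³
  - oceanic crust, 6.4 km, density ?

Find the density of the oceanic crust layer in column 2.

2.87 g/cm³

Take the compensation level at the base of the deeper column (depth z_c below the surface of column 1) and equate Σ ρ_i t_i down to z_c; mantle fills any gap and the z_c terms cancel.
Column 1: 36.8×2.88 + (z_c − 36.8)×3.28
Column 2: 2.53×0 + 1.69×1.03 + 6.4×ρ + (z_c − 2.53 − 8.09)×3.28
The z_c×3.28 term appears on both sides and cancels. Collect the known terms of each column as K = Σ(ρt)_known − 3.28 × (depth of known layers): K_1 = 105.984 − 3.28×36.8 = −14.72; K_2 = 1.7407 − 3.28×(2.53 + 8.09) = −33.0929.
Balance: K_1 = K_2 + 6.4×ρ, so ρ = (K_1 − K_2)/6.4 = 18.3729/6.4 = 2.87 g/cm³.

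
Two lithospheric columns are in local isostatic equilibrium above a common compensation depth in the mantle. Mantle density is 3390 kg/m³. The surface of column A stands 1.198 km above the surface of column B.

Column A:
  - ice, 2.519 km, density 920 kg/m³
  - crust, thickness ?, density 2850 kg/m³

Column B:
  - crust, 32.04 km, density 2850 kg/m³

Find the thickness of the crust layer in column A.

28 km

Take the compensation level at the base of the deeper column (depth z_c below the surface of column A) and equate Σ ρ_i t_i down to z_c; mantle fills any gap and the z_c terms cancel.
Column A: 2.519×920 + x×2850 + (z_c − 2.519 − x)×3390
Column B: 1.198×0 + 32.04×2850 + (z_c − 1.198 − 32.04)×3390
The z_c×3390 term appears on both sides and cancels. Collect the known terms of each column as K = Σ(ρt)_known − 3390 × (depth of known layers): K_A = 2317.48 − 3390×2.519 = −6221.93; K_B = 91314 − 3390×(1.198 + 32.04) = −21362.82.
Balance: K_A − x×(3390 − 2850) = K_B, so x = (K_A − K_B)/(3390 − 2850) = 15140.9/540 = 28 km.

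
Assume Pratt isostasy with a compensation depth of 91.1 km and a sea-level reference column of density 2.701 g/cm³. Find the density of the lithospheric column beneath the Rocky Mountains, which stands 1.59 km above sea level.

2.65 g/cm³

Pratt balance: ρ_ref D = ρ (D + h).
ρ = ρ_ref D/(D + h) = 2.701 × 91.1 km/(91.1 km + 1.59 km) = 2.65 g/cm³.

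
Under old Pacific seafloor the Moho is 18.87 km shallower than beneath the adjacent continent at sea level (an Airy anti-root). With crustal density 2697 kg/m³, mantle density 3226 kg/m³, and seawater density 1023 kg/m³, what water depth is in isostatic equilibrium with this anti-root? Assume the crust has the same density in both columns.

5.96 km

Replacing a thickness d of crust by seawater at the top must be balanced by replacing crust with mantle at the base: d (ρ_c − ρ_w) = a (ρ_m − ρ_c).
d = a (ρ_m − ρ_c)/(ρ_c − ρ_w) = 18.87 km × 529/1674 = 5.96 km.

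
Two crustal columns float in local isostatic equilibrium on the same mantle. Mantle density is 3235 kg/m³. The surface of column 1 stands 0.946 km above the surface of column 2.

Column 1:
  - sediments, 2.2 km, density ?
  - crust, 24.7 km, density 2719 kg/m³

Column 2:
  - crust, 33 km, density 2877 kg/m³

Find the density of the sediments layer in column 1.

2270 kg/m³

Take the compensation level at the base of the deeper column (depth z_c below the surface of column 1) and equate Σ ρ_i t_i down to z_c; mantle fills any gap and the z_c terms cancel.
Column 1: 2.2×ρ + 24.7×2719 + (z_c − 26.9)×3235
Column 2: 0.946×0 + 33×2877 + (z_c − 0.946 − 33)×3235
The z_c×3235 term appears on both sides and cancels. Collect the known terms of each column as K = Σ(ρt)_known − 3235 × (depth of known layers): K_1 = 67159.3 − 3235×26.9 = −19862.2; K_2 = 94941 − 3235×(0.946 + 33) = −14874.31.
Balance: K_1 + 2.2×ρ = K_2, so ρ = (K_2 − K_1)/2.2 = 4987.89/2.2 = 2270 kg/m³.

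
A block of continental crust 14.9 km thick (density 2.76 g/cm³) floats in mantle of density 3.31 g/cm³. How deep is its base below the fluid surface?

12.4 km

Draft d = t ρ_obj/ρ_fluid = 14.9 km × 2.76/3.31 = 12.4 km.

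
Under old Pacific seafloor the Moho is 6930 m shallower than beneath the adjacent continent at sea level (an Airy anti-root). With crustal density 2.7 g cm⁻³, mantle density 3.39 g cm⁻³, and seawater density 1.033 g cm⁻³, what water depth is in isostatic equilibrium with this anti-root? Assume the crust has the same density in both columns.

2870 m

Replacing a thickness d of crust by seawater at the top must be balanced by replacing crust with mantle at the base: d (ρ_c − ρ_w) = a (ρ_m − ρ_c).
d = a (ρ_m − ρ_c)/(ρ_c − ρ_w) = 6930 m × 0.69/1.667 = 2870 m.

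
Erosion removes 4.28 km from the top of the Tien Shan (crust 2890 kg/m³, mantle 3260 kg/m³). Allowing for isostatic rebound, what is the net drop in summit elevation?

0.486 km

Rebound u = e ρ_c/ρ_m = 4.28 km × 2890/3260 = 3.794 km.
Net surface drop = e − u = 4.28 km − 3.794 km = e (ρ_m − ρ_c)/ρ_m = 0.486 km.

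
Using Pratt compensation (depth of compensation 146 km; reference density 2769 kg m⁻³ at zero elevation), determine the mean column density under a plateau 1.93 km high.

2730 kg m⁻³

Pratt balance: ρ_ref D = ρ (D + h).
ρ = ρ_ref D/(D + h) = 2769 × 146 km/(146 km + 1.93 km) = 2730 kg m⁻³.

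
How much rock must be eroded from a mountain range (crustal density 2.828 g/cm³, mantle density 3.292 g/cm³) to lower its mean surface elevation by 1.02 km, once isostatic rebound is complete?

7.24 km

Net drop Δ = e − u = e − e ρ_c/ρ_m = e (ρ_m − ρ_c)/ρ_m.
e = Δ ρ_m/(ρ_m − ρ_c) = 1.02 km × 3.292/0.464 = 7.24 km.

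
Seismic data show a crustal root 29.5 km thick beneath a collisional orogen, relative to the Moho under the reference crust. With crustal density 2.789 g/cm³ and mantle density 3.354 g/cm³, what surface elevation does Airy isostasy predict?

5.98 km

Equating mass per unit area of the two columns: ρ_c h = (ρ_m − ρ_c) r.
h = r (ρ_m − ρ_c) / ρ_c = 29.5 km × (3.354 − 2.789) / 2.789 = 5.98 km.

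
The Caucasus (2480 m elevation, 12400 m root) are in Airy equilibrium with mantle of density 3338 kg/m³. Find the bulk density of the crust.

ρ_c h = (ρ_m − ρ_c) r → ρ_c (h + r) = ρ_m r → ρ_c = ρ_m r / (h + r).
ρ_c = 3338 × 12400 m / (2480 m + 12400 m) = 2780 kg/m³.

2780 kg/m³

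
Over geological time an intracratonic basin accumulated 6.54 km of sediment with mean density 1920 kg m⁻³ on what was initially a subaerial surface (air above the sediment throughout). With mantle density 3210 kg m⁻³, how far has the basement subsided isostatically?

Subaerial load: s = t ρ_sed / ρ_m = 6.54 km × 1920/3210 = 3.91 km.

3.91 km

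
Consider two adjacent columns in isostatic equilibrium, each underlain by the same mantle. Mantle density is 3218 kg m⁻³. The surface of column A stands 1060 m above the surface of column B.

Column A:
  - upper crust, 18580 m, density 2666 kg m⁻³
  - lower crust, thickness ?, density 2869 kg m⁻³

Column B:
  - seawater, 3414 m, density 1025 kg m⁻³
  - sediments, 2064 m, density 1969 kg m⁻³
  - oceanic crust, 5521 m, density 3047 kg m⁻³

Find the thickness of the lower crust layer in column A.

Take the compensation level at the base of the deeper column (depth z_c below the surface of column A) and equate Σ ρ_i t_i down to z_c; mantle fills any gap and the z_c terms cancel.
Column A: 18580×2666 + x×2869 + (z_c − 18580 − x)×3218
Column B: 1060×0 + 3414×1025 + 2064×1969 + 5521×3047 + (z_c − 1060 − 10999)×3218
The z_c×3218 term appears on both sides and cancels. Collect the known terms of each column as K = Σ(ρt)_known − 3218 × (depth of known layers): K_A = 49534280 − 3218×18580 = −10256160; K_B = 24385853 − 3218×(1060 + 10999) = −14420009.
Balance: K_A − x×(3218 − 2869) = K_B, so x = (K_A − K_B)/(3218 − 2869) = 4163850/349 = 11900 m.

11900 m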